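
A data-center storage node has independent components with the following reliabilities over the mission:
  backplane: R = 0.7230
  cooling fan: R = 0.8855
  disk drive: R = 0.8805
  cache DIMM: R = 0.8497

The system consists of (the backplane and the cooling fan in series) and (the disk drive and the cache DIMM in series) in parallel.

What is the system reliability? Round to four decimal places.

0.9094

Series (backplane and cooling fan): 0.723000 × 0.885500 = 0.640217
Series (disk drive and cache DIMM): 0.880500 × 0.849700 = 0.748161
Parallel ([0.640217] and [0.748161]): 1 − (1 − 0.640217)(1 − 0.748161) = 0.9094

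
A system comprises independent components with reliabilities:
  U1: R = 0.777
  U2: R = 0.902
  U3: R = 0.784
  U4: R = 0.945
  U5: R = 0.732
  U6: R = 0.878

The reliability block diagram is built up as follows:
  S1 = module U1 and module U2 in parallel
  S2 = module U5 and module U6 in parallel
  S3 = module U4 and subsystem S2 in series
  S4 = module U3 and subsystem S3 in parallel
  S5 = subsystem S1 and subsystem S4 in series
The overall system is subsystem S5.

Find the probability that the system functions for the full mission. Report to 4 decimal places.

Parallel (U1 and U2): 1 − (1 − 0.777000)(1 − 0.902000) = 0.978146
Parallel (U5 and U6): 1 − (1 − 0.732000)(1 − 0.878000) = 0.967304
Series (U4 and [0.967304]): 0.945000 × 0.967304 = 0.914102
Parallel (U3 and [0.914102]): 1 − (1 − 0.784000)(1 − 0.914102) = 0.981446
Series ([0.978146] and [0.981446]): 0.978146 × 0.981446 = 0.9600

0.9600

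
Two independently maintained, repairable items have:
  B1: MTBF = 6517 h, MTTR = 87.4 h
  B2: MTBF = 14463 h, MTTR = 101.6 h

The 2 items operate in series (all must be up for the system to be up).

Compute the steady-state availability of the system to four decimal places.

A(B1) = MTBF/(MTBF+MTTR) = 6517/(6517+87.4) = 0.986766
A(B2) = MTBF/(MTBF+MTTR) = 14463/(14463+101.6) = 0.993024
Series availability: 0.986766 × 0.993024 = 0.9799

0.9799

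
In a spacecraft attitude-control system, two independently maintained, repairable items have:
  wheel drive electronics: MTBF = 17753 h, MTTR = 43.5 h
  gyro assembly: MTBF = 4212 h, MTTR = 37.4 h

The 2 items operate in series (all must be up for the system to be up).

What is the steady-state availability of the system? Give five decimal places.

0.98878

A(wheel drive electronics) = MTBF/(MTBF+MTTR) = 17753/(17753+43.5) = 0.997556
A(gyro assembly) = MTBF/(MTBF+MTTR) = 4212/(4212+37.4) = 0.991199
Series availability: 0.997556 × 0.991199 = 0.98878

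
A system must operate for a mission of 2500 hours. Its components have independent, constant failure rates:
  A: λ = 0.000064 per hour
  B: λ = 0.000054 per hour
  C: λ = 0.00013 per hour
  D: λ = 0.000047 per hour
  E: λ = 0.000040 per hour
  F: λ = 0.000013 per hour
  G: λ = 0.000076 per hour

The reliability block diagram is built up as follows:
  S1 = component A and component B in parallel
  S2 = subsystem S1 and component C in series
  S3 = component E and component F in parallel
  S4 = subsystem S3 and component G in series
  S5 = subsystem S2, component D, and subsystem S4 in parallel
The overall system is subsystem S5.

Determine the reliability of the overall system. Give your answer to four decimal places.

R(A) = exp(−0.000064 × 2500) = 0.852144
R(B) = exp(−0.000054 × 2500) = 0.873716
R(C) = exp(−0.00013 × 2500) = 0.722527
R(D) = exp(−0.000047 × 2500) = 0.889141
R(E) = exp(−0.000040 × 2500) = 0.904837
R(F) = exp(−0.000013 × 2500) = 0.968022
R(G) = exp(−0.000076 × 2500) = 0.826959
Parallel (A and B): 1 − (1 − 0.852144)(1 − 0.873716) = 0.981328
Series ([0.981328] and C): 0.981328 × 0.722527 = 0.709036
Parallel (E and F): 1 − (1 − 0.904837)(1 − 0.968022) = 0.996957
Series ([0.996957] and G): 0.996957 × 0.826959 = 0.824443
Parallel ([0.709036], D, and [0.824443]): 1 − (1 − 0.709036)(1 − 0.889141)(1 − 0.824443) = 0.9943

0.9943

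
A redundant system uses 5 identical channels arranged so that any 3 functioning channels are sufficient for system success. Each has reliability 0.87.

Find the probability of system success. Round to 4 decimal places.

R = Σ_{i=3}^{5} C(5,i) p^i (1−p)^{5−i} with p = 0.87
C(5,3)·0.87^3·0.13^2 = 0.111287
C(5,4)·0.87^4·0.13^1 = 0.372383
C(5,5)·0.87^5·0.13^0 = 0.498421
Sum = 0.9821

0.9821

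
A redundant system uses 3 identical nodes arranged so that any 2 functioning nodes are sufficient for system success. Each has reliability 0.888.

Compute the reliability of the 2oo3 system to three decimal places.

R = Σ_{i=2}^{3} C(3,i) p^i (1−p)^{3−i} with p = 0.888
C(3,2)·0.888^2·0.112^1 = 0.26495
C(3,3)·0.888^3·0.112^0 = 0.70023
Sum = 0.965

0.965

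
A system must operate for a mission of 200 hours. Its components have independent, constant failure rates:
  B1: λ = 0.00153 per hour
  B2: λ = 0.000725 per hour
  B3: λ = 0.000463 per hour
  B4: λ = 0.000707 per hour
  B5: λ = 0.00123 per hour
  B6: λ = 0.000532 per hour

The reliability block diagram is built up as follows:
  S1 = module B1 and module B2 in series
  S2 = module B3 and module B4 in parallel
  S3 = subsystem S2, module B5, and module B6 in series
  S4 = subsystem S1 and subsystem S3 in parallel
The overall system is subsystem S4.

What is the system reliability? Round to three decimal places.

0.889

R(B1) = exp(−0.00153 × 200) = 0.73639
R(B2) = exp(−0.000725 × 200) = 0.86502
R(B3) = exp(−0.000463 × 200) = 0.91156
R(B4) = exp(−0.000707 × 200) = 0.86814
R(B5) = exp(−0.00123 × 200) = 0.78192
R(B6) = exp(−0.000532 × 200) = 0.89906
Series (B1 and B2): 0.73639 × 0.86502 = 0.63699
Parallel (B3 and B4): 1 − (1 − 0.91156)(1 − 0.86814) = 0.98834
Series ([0.98834], B5, and B6): 0.98834 × 0.78192 × 0.89906 = 0.69480
Parallel ([0.63699] and [0.69480]): 1 − (1 − 0.63699)(1 − 0.69480) = 0.889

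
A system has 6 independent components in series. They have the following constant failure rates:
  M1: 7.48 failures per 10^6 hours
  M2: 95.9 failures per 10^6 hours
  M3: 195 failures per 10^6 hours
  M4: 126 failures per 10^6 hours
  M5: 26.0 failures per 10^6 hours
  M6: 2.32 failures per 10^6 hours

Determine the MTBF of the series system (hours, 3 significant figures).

Series of exponential components: λ_sys = Σ λ_i
λ_sys = 0.00000748 + 0.0000959 + 0.000195 + 0.000126 + 0.0000260 + 0.00000232 = 4.5270e-04 /h
MTBF = 1 / λ_sys = 2210 h

2210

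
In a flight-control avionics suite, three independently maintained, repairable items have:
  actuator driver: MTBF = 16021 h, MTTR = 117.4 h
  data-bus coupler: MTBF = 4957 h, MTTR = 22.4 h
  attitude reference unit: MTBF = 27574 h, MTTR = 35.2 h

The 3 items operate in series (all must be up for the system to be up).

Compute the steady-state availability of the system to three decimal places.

0.987

A(actuator driver) = MTBF/(MTBF+MTTR) = 16021/(16021+117.4) = 0.992725
A(data-bus coupler) = MTBF/(MTBF+MTTR) = 4957/(4957+22.4) = 0.995501
A(attitude reference unit) = MTBF/(MTBF+MTTR) = 27574/(27574+35.2) = 0.998725
Series availability: 0.992725 × 0.995501 × 0.998725 = 0.987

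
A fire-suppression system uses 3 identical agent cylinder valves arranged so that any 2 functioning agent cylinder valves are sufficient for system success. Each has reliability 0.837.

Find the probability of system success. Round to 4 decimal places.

R = Σ_{i=2}^{3} C(3,i) p^i (1−p)^{3−i} with p = 0.837
C(3,2)·0.837^2·0.163^1 = 0.342578
C(3,3)·0.837^3·0.163^0 = 0.586376
Sum = 0.9290

0.9290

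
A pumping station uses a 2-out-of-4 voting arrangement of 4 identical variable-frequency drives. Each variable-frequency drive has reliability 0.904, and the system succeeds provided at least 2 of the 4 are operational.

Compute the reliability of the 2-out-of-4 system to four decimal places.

0.9967

R = Σ_{i=2}^{4} C(4,i) p^i (1−p)^{4−i} with p = 0.904
C(4,2)·0.904^2·0.096^2 = 0.045189
C(4,3)·0.904^3·0.096^1 = 0.283685
C(4,4)·0.904^4·0.096^0 = 0.667842
Sum = 0.9967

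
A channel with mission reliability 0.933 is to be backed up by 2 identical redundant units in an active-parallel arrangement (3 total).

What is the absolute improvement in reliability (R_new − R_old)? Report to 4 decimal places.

R_before = 0.933
R_after = 1 − (1 − 0.933)^3 = 0.9997
ΔR = 0.9997 − 0.933 = 0.0667

0.0667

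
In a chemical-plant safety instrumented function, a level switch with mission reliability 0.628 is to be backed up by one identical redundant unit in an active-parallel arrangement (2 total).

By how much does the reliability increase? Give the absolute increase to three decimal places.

R_before = 0.628
R_after = 1 − (1 − 0.628)^2 = 0.862
ΔR = 0.862 − 0.628 = 0.234

0.234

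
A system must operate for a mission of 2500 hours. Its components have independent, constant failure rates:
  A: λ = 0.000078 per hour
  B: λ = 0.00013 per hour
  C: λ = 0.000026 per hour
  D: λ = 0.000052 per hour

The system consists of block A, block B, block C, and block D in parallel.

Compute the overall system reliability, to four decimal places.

R(A) = exp(−0.000078 × 2500) = 0.822835
R(B) = exp(−0.00013 × 2500) = 0.722527
R(C) = exp(−0.000026 × 2500) = 0.937067
R(D) = exp(−0.000052 × 2500) = 0.878095
Parallel (A, B, C, and D): 1 − (1 − 0.822835)(1 − 0.722527)(1 − 0.937067)(1 − 0.878095) = 0.9996

0.9996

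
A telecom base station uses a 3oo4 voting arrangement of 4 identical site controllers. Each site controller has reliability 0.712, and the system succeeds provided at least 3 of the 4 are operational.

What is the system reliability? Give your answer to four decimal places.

R = Σ_{i=3}^{4} C(4,i) p^i (1−p)^{4−i} with p = 0.712
C(4,3)·0.712^3·0.288^1 = 0.415808
C(4,4)·0.712^4·0.288^0 = 0.256992
Sum = 0.6728

0.6728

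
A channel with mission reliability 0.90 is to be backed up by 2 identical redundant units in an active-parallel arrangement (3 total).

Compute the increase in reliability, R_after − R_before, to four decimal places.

0.0990

R_before = 0.90
R_after = 1 − (1 − 0.90)^3 = 0.9990
ΔR = 0.9990 − 0.90 = 0.0990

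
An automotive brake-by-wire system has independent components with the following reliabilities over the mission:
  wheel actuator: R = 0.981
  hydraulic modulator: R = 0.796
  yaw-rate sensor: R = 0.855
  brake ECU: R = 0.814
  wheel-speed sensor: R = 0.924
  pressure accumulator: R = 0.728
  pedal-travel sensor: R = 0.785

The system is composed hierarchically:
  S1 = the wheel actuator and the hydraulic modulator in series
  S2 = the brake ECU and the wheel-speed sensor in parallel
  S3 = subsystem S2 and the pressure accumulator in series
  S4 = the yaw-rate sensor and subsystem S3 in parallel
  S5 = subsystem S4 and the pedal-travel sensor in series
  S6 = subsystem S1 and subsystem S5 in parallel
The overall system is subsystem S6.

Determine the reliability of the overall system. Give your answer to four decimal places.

Series (wheel actuator and hydraulic modulator): 0.981000 × 0.796000 = 0.780876
Parallel (brake ECU and wheel-speed sensor): 1 − (1 − 0.814000)(1 − 0.924000) = 0.985864
Series ([0.985864] and pressure accumulator): 0.985864 × 0.728000 = 0.717709
Parallel (yaw-rate sensor and [0.717709]): 1 − (1 − 0.855000)(1 − 0.717709) = 0.959068
Series ([0.959068] and pedal-travel sensor): 0.959068 × 0.785000 = 0.752868
Parallel ([0.780876] and [0.752868]): 1 − (1 − 0.780876)(1 − 0.752868) = 0.9458

0.9458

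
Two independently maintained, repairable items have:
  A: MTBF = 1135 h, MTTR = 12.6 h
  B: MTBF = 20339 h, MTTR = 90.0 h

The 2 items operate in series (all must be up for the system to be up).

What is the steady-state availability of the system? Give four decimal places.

0.9847

A(A) = MTBF/(MTBF+MTTR) = 1135/(1135+12.6) = 0.989021
A(B) = MTBF/(MTBF+MTTR) = 20339/(20339+90.0) = 0.995594
Series availability: 0.989021 × 0.995594 = 0.9847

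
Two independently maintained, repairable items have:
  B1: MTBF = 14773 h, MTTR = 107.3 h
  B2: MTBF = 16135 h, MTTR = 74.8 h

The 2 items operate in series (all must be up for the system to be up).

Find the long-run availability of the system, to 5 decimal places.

A(B1) = MTBF/(MTBF+MTTR) = 14773/(14773+107.3) = 0.992789
A(B2) = MTBF/(MTBF+MTTR) = 16135/(16135+74.8) = 0.995386
Series availability: 0.992789 × 0.995386 = 0.98821

0.98821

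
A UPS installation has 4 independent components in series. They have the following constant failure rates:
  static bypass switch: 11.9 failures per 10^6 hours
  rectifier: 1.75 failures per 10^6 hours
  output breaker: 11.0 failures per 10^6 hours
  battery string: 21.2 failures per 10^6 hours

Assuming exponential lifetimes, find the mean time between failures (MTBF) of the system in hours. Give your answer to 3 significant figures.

Series of exponential components: λ_sys = Σ λ_i
λ_sys = 0.0000119 + 0.00000175 + 0.0000110 + 0.0000212 = 4.5850e-05 /h
MTBF = 1 / λ_sys = 21800 h

21800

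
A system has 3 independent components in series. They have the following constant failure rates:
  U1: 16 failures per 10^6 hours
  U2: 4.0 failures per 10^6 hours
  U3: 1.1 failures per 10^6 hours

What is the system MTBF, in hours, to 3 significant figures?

Series of exponential components: λ_sys = Σ λ_i
λ_sys = 0.000016 + 0.0000040 + 0.0000011 = 2.1100e-05 /h
MTBF = 1 / λ_sys = 47400 h

47400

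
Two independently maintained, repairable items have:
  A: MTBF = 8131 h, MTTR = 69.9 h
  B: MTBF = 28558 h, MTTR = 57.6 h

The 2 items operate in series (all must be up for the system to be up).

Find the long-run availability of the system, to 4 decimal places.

0.9895

A(A) = MTBF/(MTBF+MTTR) = 8131/(8131+69.9) = 0.991477
A(B) = MTBF/(MTBF+MTTR) = 28558/(28558+57.6) = 0.997987
Series availability: 0.991477 × 0.997987 = 0.9895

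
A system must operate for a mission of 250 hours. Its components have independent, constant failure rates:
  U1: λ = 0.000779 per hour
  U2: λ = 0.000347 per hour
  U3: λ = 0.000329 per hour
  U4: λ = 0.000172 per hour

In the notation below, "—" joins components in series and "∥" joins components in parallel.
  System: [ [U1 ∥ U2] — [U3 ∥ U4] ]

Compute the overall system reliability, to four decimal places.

0.9820

R(U1) = exp(−0.000779 × 250) = 0.823040
R(U2) = exp(−0.000347 × 250) = 0.916906
R(U3) = exp(−0.000329 × 250) = 0.921042
R(U4) = exp(−0.000172 × 250) = 0.957911
Parallel (U1 and U2): 1 − (1 − 0.823040)(1 − 0.916906) = 0.985296
Parallel (U3 and U4): 1 − (1 − 0.921042)(1 − 0.957911) = 0.996677
Series ([0.985296] and [0.996677]): 0.985296 × 0.996677 = 0.9820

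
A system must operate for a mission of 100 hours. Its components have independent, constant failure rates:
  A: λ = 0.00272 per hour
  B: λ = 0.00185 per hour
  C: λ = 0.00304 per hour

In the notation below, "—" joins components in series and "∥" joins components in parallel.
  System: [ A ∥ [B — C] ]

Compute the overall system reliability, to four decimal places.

0.9079

R(A) = exp(−0.00272 × 100) = 0.761854
R(B) = exp(−0.00185 × 100) = 0.831104
R(C) = exp(−0.00304 × 100) = 0.737861
Series (B and C): 0.831104 × 0.737861 = 0.613239
Parallel (A and [0.613239]): 1 − (1 − 0.761854)(1 − 0.613239) = 0.9079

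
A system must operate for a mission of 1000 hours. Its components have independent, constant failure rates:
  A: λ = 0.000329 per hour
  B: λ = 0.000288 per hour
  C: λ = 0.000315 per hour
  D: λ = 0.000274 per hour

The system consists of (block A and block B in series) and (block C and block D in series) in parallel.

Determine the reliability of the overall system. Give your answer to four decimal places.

R(A) = exp(−0.000329 × 1000) = 0.719643
R(B) = exp(−0.000288 × 1000) = 0.749762
R(C) = exp(−0.000315 × 1000) = 0.729789
R(D) = exp(−0.000274 × 1000) = 0.760332
Series (A and B): 0.719643 × 0.749762 = 0.539561
Series (C and D): 0.729789 × 0.760332 = 0.554882
Parallel ([0.539561] and [0.554882]): 1 − (1 − 0.539561)(1 − 0.554882) = 0.7951

0.7951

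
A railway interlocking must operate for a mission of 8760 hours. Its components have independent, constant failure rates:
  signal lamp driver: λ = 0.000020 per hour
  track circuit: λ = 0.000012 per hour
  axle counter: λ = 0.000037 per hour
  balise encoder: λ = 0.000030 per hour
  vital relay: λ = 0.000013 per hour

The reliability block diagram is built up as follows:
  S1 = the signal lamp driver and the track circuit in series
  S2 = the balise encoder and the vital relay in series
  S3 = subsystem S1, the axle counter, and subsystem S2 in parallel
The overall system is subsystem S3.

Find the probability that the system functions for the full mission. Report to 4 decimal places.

0.9788

R(signal lamp driver) = exp(−0.000020 × 8760) = 0.839289
R(track circuit) = exp(−0.000012 × 8760) = 0.900216
R(axle counter) = exp(−0.000037 × 8760) = 0.723163
R(balise encoder) = exp(−0.000030 × 8760) = 0.768896
R(vital relay) = exp(−0.000013 × 8760) = 0.892365
Series (signal lamp driver and track circuit): 0.839289 × 0.900216 = 0.755541
Series (balise encoder and vital relay): 0.768896 × 0.892365 = 0.686136
Parallel ([0.755541], axle counter, and [0.686136]): 1 − (1 − 0.755541)(1 − 0.723163)(1 − 0.686136) = 0.9788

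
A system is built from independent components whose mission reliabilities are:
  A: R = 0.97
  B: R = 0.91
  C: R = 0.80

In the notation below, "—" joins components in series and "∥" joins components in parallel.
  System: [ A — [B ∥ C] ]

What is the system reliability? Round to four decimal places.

Parallel (B and C): 1 − (1 − 0.910000)(1 − 0.800000) = 0.982000
Series (A and [0.982000]): 0.970000 × 0.982000 = 0.9525

0.9525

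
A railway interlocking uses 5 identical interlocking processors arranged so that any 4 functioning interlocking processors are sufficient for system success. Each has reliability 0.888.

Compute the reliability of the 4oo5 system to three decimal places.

0.900

R = Σ_{i=4}^{5} C(5,i) p^i (1−p)^{5−i} with p = 0.888
C(5,4)·0.888^4·0.112^1 = 0.34821
C(5,5)·0.888^5·0.112^0 = 0.55216
Sum = 0.900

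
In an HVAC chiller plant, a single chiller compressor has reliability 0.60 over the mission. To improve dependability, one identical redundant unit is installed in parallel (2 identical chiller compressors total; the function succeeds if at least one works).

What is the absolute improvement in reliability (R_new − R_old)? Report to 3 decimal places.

0.240

R_before = 0.60
R_after = 1 − (1 − 0.60)^2 = 0.840
ΔR = 0.840 − 0.60 = 0.240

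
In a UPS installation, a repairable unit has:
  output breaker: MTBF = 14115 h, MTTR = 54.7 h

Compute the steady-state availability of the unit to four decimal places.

A(output breaker) = MTBF/(MTBF+MTTR) = 14115/(14115+54.7) = 0.9961

0.9961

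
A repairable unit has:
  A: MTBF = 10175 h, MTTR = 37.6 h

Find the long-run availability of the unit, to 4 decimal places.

0.9963

A(A) = MTBF/(MTBF+MTTR) = 10175/(10175+37.6) = 0.9963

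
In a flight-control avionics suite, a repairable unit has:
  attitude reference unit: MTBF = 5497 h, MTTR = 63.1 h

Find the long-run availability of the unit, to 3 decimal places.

0.989

A(attitude reference unit) = MTBF/(MTBF+MTTR) = 5497/(5497+63.1) = 0.989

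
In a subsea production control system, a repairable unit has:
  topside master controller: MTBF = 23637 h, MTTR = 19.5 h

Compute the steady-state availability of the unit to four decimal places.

A(topside master controller) = MTBF/(MTBF+MTTR) = 23637/(23637+19.5) = 0.9992

0.9992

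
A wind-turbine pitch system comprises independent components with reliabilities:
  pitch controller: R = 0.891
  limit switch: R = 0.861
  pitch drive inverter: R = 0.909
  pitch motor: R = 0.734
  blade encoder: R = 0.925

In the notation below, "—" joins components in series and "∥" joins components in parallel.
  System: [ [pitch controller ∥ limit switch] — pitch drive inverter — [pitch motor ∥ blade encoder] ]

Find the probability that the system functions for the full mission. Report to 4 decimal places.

Parallel (pitch controller and limit switch): 1 − (1 − 0.891000)(1 − 0.861000) = 0.984849
Parallel (pitch motor and blade encoder): 1 − (1 − 0.734000)(1 − 0.925000) = 0.980050
Series ([0.984849], pitch drive inverter, and [0.980050]): 0.984849 × 0.909000 × 0.980050 = 0.8774

0.8774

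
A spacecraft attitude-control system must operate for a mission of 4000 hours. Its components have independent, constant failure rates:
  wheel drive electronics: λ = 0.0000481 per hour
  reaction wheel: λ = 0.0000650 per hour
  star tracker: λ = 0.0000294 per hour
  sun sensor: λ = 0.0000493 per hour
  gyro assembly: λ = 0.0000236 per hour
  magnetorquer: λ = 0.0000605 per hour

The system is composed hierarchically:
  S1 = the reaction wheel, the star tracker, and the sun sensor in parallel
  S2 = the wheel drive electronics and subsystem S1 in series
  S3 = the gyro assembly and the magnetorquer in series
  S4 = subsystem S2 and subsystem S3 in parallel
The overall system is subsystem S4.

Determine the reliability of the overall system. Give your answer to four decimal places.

0.9489

R(wheel drive electronics) = exp(−0.0000481 × 4000) = 0.824977
R(reaction wheel) = exp(−0.0000650 × 4000) = 0.771052
R(star tracker) = exp(−0.0000294 × 4000) = 0.889052
R(sun sensor) = exp(−0.0000493 × 4000) = 0.821026
R(gyro assembly) = exp(−0.0000236 × 4000) = 0.909919
R(magnetorquer) = exp(−0.0000605 × 4000) = 0.785056
Parallel (reaction wheel, star tracker, and sun sensor): 1 − (1 − 0.771052)(1 − 0.889052)(1 − 0.821026) = 0.995454
Series (wheel drive electronics and [0.995454]): 0.824977 × 0.995454 = 0.821227
Series (gyro assembly and magnetorquer): 0.909919 × 0.785056 = 0.714337
Parallel ([0.821227] and [0.714337]): 1 − (1 − 0.821227)(1 − 0.714337) = 0.9489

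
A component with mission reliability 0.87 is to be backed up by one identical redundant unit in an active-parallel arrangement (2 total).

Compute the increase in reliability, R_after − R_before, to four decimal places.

0.1131

R_before = 0.87
R_after = 1 − (1 − 0.87)^2 = 0.9831
ΔR = 0.9831 − 0.87 = 0.1131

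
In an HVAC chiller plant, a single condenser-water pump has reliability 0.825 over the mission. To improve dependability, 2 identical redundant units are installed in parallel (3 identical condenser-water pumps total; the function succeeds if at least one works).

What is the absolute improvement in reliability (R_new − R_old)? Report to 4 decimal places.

0.1696

R_before = 0.825
R_after = 1 − (1 − 0.825)^3 = 0.9946
ΔR = 0.9946 − 0.825 = 0.1696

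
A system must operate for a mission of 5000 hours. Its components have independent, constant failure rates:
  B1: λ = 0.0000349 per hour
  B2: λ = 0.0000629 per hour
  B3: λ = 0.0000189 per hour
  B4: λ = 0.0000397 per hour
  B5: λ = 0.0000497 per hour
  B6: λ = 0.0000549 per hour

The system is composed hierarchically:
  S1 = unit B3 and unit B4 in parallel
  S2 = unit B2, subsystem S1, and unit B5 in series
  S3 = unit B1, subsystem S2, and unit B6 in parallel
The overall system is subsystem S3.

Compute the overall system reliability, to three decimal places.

0.983

R(B1) = exp(−0.0000349 × 5000) = 0.83988
R(B2) = exp(−0.0000629 × 5000) = 0.73015
R(B3) = exp(−0.0000189 × 5000) = 0.90983
R(B4) = exp(−0.0000397 × 5000) = 0.81996
R(B5) = exp(−0.0000497 × 5000) = 0.77997
R(B6) = exp(−0.0000549 × 5000) = 0.75995
Parallel (B3 and B4): 1 − (1 − 0.90983)(1 − 0.81996) = 0.98377
Series (B2, [0.98377], and B5): 0.73015 × 0.98377 × 0.77997 = 0.56025
Parallel (B1, [0.56025], and B6): 1 − (1 − 0.83988)(1 − 0.56025)(1 − 0.75995) = 0.983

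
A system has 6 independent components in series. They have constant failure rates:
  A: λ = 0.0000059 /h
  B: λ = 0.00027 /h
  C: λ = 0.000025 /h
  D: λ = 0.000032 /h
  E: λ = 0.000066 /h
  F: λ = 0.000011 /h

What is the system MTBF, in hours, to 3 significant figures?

2440

Series of exponential components: λ_sys = Σ λ_i
λ_sys = 0.0000059 + 0.00027 + 0.000025 + 0.000032 + 0.000066 + 0.000011 = 4.0990e-04 /h
MTBF = 1 / λ_sys = 2440 h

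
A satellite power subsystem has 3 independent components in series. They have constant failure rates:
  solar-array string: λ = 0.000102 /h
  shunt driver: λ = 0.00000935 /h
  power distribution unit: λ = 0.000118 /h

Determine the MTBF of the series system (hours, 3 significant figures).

4360

Series of exponential components: λ_sys = Σ λ_i
λ_sys = 0.000102 + 0.00000935 + 0.000118 = 2.2935e-04 /h
MTBF = 1 / λ_sys = 4360 h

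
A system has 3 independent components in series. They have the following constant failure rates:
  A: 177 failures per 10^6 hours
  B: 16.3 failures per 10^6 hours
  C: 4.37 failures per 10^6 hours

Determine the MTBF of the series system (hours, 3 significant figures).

5060

Series of exponential components: λ_sys = Σ λ_i
λ_sys = 0.000177 + 0.0000163 + 0.00000437 = 1.9767e-04 /h
MTBF = 1 / λ_sys = 5060 h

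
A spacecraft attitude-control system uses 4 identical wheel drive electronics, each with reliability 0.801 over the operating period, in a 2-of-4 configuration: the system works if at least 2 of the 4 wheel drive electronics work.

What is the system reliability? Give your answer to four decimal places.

R = Σ_{i=2}^{4} C(4,i) p^i (1−p)^{4−i} with p = 0.801
C(4,2)·0.801^2·0.199^2 = 0.152448
C(4,3)·0.801^3·0.199^1 = 0.409082
C(4,4)·0.801^4·0.199^0 = 0.411652
Sum = 0.9732

0.9732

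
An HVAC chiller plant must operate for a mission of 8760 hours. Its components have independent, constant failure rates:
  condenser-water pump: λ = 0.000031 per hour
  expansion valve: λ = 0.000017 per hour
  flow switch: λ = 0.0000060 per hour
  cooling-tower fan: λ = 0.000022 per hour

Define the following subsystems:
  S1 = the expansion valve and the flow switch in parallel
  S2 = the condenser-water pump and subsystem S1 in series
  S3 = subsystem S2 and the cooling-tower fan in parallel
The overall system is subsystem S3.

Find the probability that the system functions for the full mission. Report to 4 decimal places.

R(condenser-water pump) = exp(−0.000031 × 8760) = 0.762190
R(expansion valve) = exp(−0.000017 × 8760) = 0.861638
R(flow switch) = exp(−0.0000060 × 8760) = 0.948797
R(cooling-tower fan) = exp(−0.000022 × 8760) = 0.824713
Parallel (expansion valve and flow switch): 1 − (1 − 0.861638)(1 − 0.948797) = 0.992915
Series (condenser-water pump and [0.992915]): 0.762190 × 0.992915 = 0.756790
Parallel ([0.756790] and cooling-tower fan): 1 − (1 − 0.756790)(1 − 0.824713) = 0.9574

0.9574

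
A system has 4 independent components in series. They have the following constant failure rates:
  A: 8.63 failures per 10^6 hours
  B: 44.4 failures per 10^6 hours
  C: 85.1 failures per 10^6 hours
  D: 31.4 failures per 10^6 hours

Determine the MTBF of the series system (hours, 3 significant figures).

5900

Series of exponential components: λ_sys = Σ λ_i
λ_sys = 0.00000863 + 0.0000444 + 0.0000851 + 0.0000314 = 1.6953e-04 /h
MTBF = 1 / λ_sys = 5900 h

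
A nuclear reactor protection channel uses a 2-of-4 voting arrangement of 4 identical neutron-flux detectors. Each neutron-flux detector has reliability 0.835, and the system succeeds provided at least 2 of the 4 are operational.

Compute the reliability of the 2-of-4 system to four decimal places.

0.9843

R = Σ_{i=2}^{4} C(4,i) p^i (1−p)^{4−i} with p = 0.835
C(4,2)·0.835^2·0.165^2 = 0.113892
C(4,3)·0.835^3·0.165^1 = 0.384241
C(4,4)·0.835^4·0.165^0 = 0.486123
Sum = 0.9843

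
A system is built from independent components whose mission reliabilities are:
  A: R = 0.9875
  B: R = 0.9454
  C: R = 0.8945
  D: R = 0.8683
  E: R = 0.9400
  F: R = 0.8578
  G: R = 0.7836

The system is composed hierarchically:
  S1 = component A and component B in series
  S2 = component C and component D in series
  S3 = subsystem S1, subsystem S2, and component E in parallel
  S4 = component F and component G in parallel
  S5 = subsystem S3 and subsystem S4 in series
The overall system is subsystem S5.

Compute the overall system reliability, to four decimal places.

0.9684

Series (A and B): 0.987500 × 0.945400 = 0.933583
Series (C and D): 0.894500 × 0.868300 = 0.776694
Parallel ([0.933583], [0.776694], and E): 1 − (1 − 0.933583)(1 − 0.776694)(1 − 0.940000) = 0.999110
Parallel (F and G): 1 − (1 − 0.857800)(1 − 0.783600) = 0.969228
Series ([0.999110] and [0.969228]): 0.999110 × 0.969228 = 0.9684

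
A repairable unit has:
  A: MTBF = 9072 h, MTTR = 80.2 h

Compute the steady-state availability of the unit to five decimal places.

A(A) = MTBF/(MTBF+MTTR) = 9072/(9072+80.2) = 0.99124

0.99124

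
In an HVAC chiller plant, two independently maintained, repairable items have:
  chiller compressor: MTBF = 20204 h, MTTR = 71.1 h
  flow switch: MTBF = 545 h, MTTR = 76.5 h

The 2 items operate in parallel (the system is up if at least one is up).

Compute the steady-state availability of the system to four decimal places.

A(chiller compressor) = MTBF/(MTBF+MTTR) = 20204/(20204+71.1) = 0.996493
A(flow switch) = MTBF/(MTBF+MTTR) = 545/(545+76.5) = 0.876911
Parallel availability: 1 − (1 − 0.996493)(1 − 0.876911) = 0.9996

0.9996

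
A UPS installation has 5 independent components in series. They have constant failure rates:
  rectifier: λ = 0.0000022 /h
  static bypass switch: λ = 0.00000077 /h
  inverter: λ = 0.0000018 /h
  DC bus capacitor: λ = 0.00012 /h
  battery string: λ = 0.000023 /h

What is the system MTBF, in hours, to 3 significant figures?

Series of exponential components: λ_sys = Σ λ_i
λ_sys = 0.0000022 + 0.00000077 + 0.0000018 + 0.00012 + 0.000023 = 1.4777e-04 /h
MTBF = 1 / λ_sys = 6770 h

6770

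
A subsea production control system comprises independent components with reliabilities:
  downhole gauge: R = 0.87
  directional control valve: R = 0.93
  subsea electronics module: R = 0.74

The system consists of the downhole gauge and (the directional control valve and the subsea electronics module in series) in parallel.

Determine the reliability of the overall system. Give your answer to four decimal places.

0.9595

Series (directional control valve and subsea electronics module): 0.930000 × 0.740000 = 0.688200
Parallel (downhole gauge and [0.688200]): 1 − (1 − 0.870000)(1 − 0.688200) = 0.9595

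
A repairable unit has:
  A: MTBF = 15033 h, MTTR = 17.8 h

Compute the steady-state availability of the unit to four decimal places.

A(A) = MTBF/(MTBF+MTTR) = 15033/(15033+17.8) = 0.9988

0.9988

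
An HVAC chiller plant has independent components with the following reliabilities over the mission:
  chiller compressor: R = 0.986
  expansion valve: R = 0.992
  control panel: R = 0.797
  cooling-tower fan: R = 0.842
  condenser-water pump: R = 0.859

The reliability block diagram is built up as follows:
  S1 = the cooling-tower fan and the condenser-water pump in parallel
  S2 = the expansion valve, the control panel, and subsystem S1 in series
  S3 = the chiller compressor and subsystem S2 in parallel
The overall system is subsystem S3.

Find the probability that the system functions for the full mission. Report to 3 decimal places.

0.997

Parallel (cooling-tower fan and condenser-water pump): 1 − (1 − 0.84200)(1 − 0.85900) = 0.97772
Series (expansion valve, control panel, and [0.97772]): 0.99200 × 0.79700 × 0.97772 = 0.77301
Parallel (chiller compressor and [0.77301]): 1 − (1 − 0.98600)(1 − 0.77301) = 0.997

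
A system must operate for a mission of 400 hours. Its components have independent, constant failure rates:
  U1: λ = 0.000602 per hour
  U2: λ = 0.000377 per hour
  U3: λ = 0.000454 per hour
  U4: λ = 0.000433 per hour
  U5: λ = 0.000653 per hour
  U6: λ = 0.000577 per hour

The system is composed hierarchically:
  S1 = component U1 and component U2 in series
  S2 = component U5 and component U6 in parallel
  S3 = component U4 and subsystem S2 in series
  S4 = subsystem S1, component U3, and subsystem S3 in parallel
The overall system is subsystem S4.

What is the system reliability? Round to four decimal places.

R(U1) = exp(−0.000602 × 400) = 0.785999
R(U2) = exp(−0.000377 × 400) = 0.860020
R(U3) = exp(−0.000454 × 400) = 0.833935
R(U4) = exp(−0.000433 × 400) = 0.840969
R(U5) = exp(−0.000653 × 400) = 0.770127
R(U6) = exp(−0.000577 × 400) = 0.793898
Series (U1 and U2): 0.785999 × 0.860020 = 0.675975
Parallel (U5 and U6): 1 − (1 − 0.770127)(1 − 0.793898) = 0.952623
Series (U4 and [0.952623]): 0.840969 × 0.952623 = 0.801126
Parallel ([0.675975], U3, and [0.801126]): 1 − (1 − 0.675975)(1 − 0.833935)(1 − 0.801126) = 0.9893

0.9893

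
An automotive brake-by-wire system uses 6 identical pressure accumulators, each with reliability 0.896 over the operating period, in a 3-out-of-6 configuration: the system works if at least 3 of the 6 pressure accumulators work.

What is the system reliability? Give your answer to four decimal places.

R = Σ_{i=3}^{6} C(6,i) p^i (1−p)^{6−i} with p = 0.896
C(6,3)·0.896^3·0.104^3 = 0.016183
C(6,4)·0.896^4·0.104^2 = 0.104566
C(6,5)·0.896^5·0.104^1 = 0.360350
C(6,6)·0.896^6·0.104^0 = 0.517426
Sum = 0.9985

0.9985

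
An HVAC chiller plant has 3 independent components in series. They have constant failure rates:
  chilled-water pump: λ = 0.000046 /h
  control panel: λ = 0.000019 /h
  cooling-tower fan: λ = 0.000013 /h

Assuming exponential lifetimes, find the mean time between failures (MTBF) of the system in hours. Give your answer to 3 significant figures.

Series of exponential components: λ_sys = Σ λ_i
λ_sys = 0.000046 + 0.000019 + 0.000013 = 7.8000e-05 /h
MTBF = 1 / λ_sys = 12800 h

12800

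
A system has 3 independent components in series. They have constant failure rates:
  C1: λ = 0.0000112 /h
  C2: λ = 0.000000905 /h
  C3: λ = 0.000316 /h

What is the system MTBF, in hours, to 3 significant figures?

3050

Series of exponential components: λ_sys = Σ λ_i
λ_sys = 0.0000112 + 0.000000905 + 0.000316 = 3.2810e-04 /h
MTBF = 1 / λ_sys = 3050 h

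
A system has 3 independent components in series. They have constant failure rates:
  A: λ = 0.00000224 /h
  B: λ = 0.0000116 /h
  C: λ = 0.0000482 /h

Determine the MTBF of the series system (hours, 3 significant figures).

16100

Series of exponential components: λ_sys = Σ λ_i
λ_sys = 0.00000224 + 0.0000116 + 0.0000482 = 6.2040e-05 /h
MTBF = 1 / λ_sys = 16100 h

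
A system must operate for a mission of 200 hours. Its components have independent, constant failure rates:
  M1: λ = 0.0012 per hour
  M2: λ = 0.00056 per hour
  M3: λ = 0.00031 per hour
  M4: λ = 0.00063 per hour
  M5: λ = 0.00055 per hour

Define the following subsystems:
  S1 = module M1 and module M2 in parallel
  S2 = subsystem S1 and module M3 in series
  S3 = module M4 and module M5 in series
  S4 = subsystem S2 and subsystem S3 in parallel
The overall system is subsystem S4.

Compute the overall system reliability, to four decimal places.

R(M1) = exp(−0.0012 × 200) = 0.786628
R(M2) = exp(−0.00056 × 200) = 0.894044
R(M3) = exp(−0.00031 × 200) = 0.939883
R(M4) = exp(−0.00063 × 200) = 0.881615
R(M5) = exp(−0.00055 × 200) = 0.895834
Parallel (M1 and M2): 1 − (1 − 0.786628)(1 − 0.894044) = 0.977392
Series ([0.977392] and M3): 0.977392 × 0.939883 = 0.918634
Series (M4 and M5): 0.881615 × 0.895834 = 0.789781
Parallel ([0.918634] and [0.789781]): 1 − (1 − 0.918634)(1 − 0.789781) = 0.9829

0.9829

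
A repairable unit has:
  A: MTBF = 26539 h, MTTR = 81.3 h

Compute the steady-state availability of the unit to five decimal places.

A(A) = MTBF/(MTBF+MTTR) = 26539/(26539+81.3) = 0.99695

0.99695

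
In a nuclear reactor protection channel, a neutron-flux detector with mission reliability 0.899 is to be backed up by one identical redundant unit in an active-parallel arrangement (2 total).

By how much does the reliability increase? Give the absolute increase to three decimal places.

0.091

R_before = 0.899
R_after = 1 − (1 − 0.899)^2 = 0.990
ΔR = 0.990 − 0.899 = 0.091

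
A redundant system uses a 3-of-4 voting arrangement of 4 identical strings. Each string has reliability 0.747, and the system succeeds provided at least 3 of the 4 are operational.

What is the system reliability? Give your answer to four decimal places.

R = Σ_{i=3}^{4} C(4,i) p^i (1−p)^{4−i} with p = 0.747
C(4,3)·0.747^3·0.253^1 = 0.421835
C(4,4)·0.747^4·0.253^0 = 0.311374
Sum = 0.7332

0.7332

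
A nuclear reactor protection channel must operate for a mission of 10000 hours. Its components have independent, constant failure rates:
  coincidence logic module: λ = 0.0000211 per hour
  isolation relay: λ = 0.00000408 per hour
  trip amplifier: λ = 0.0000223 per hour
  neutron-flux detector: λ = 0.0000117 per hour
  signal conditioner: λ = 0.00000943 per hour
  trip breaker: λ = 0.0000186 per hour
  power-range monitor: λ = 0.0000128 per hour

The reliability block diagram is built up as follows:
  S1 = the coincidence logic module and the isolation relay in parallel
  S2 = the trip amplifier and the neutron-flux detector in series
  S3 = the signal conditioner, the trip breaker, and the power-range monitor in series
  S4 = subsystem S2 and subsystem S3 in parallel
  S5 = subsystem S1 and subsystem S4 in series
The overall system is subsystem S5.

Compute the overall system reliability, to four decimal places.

0.8965

R(coincidence logic module) = exp(−0.0000211 × 10000) = 0.809774
R(isolation relay) = exp(−0.00000408 × 10000) = 0.960021
R(trip amplifier) = exp(−0.0000223 × 10000) = 0.800115
R(neutron-flux detector) = exp(−0.0000117 × 10000) = 0.889585
R(signal conditioner) = exp(−0.00000943 × 10000) = 0.910010
R(trip breaker) = exp(−0.0000186 × 10000) = 0.830274
R(power-range monitor) = exp(−0.0000128 × 10000) = 0.879853
Parallel (coincidence logic module and isolation relay): 1 − (1 − 0.809774)(1 − 0.960021) = 0.992395
Series (trip amplifier and neutron-flux detector): 0.800115 × 0.889585 = 0.711770
Series (signal conditioner, trip breaker, and power-range monitor): 0.910010 × 0.830274 × 0.879853 = 0.664780
Parallel ([0.711770] and [0.664780]): 1 − (1 − 0.711770)(1 − 0.664780) = 0.903380
Series ([0.992395] and [0.903380]): 0.992395 × 0.903380 = 0.8965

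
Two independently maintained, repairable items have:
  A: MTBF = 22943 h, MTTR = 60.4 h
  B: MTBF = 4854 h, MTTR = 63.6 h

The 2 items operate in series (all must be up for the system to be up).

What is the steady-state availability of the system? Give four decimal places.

A(A) = MTBF/(MTBF+MTTR) = 22943/(22943+60.4) = 0.997374
A(B) = MTBF/(MTBF+MTTR) = 4854/(4854+63.6) = 0.987067
Series availability: 0.997374 × 0.987067 = 0.9845

0.9845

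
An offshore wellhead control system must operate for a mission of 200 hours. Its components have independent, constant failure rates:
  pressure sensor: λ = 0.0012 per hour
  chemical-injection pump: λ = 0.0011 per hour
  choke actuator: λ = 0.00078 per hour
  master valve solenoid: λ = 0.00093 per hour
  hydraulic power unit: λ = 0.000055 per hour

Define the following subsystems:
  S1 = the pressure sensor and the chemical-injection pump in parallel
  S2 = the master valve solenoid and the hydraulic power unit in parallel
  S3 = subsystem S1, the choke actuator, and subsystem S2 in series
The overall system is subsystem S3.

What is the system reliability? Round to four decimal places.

0.8180

R(pressure sensor) = exp(−0.0012 × 200) = 0.786628
R(chemical-injection pump) = exp(−0.0011 × 200) = 0.802519
R(choke actuator) = exp(−0.00078 × 200) = 0.855559
R(master valve solenoid) = exp(−0.00093 × 200) = 0.830274
R(hydraulic power unit) = exp(−0.000055 × 200) = 0.989060
Parallel (pressure sensor and chemical-injection pump): 1 − (1 − 0.786628)(1 − 0.802519) = 0.957863
Parallel (master valve solenoid and hydraulic power unit): 1 − (1 − 0.830274)(1 − 0.989060) = 0.998143
Series ([0.957863], choke actuator, and [0.998143]): 0.957863 × 0.855559 × 0.998143 = 0.8180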